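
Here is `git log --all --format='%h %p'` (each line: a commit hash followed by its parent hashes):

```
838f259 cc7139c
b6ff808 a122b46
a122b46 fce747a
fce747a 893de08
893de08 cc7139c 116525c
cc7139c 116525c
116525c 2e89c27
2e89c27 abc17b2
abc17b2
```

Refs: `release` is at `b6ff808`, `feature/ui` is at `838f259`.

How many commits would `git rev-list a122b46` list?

Walking parent pointers from a122b46: reachable set = {116525c, 2e89c27, 893de08, a122b46, abc17b2, cc7139c, fce747a}.
That is 7 commits.

7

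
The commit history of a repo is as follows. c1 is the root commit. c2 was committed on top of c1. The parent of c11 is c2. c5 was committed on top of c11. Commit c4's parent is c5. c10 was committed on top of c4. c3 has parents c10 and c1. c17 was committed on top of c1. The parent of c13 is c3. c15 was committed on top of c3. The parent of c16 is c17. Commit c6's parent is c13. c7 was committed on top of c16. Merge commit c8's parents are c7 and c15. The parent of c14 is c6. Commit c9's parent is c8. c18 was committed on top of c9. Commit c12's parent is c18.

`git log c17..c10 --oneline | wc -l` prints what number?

Reachable from c10: {c1, c10, c11, c2, c4, c5}.
Reachable from c17: {c1, c17}.
In c10's history but not c17's: {c10, c11, c2, c4, c5} — 5 commits.

5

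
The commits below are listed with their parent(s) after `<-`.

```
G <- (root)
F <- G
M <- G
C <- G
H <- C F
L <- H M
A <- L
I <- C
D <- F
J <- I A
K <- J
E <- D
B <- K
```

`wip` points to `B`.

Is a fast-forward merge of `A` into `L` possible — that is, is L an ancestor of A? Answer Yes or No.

Yes

A fast-forward from L to A is possible iff L is an ancestor of A.
Ancestors of A: {A, C, F, G, H, L, M}.
L is among them, so fast-forward is possible.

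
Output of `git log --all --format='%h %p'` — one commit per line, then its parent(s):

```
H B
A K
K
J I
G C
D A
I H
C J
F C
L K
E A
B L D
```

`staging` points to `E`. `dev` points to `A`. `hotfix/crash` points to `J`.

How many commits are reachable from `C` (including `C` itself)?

Walking parent pointers from C: reachable set = {A, B, C, D, H, I, J, K, L}.
That is 9 commits.

9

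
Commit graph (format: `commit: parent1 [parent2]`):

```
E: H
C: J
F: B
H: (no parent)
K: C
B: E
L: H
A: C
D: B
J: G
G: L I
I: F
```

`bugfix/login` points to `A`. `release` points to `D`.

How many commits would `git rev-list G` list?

Walking parent pointers from G: reachable set = {B, E, F, G, H, I, L}.
That is 7 commits.

7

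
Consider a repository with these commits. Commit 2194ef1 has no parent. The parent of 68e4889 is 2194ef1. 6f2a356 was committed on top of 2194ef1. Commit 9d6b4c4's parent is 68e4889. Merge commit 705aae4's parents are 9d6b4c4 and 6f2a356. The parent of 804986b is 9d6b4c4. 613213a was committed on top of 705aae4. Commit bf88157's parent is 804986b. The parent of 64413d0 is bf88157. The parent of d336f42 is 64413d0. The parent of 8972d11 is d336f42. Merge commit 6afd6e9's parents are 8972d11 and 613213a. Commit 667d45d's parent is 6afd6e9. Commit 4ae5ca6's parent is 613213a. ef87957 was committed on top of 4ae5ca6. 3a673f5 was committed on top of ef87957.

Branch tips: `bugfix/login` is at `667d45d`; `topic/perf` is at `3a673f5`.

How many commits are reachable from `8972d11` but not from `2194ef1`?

7

Reachable from 8972d11: {2194ef1, 64413d0, 68e4889, 804986b, 8972d11, 9d6b4c4, bf88157, d336f42}.
Reachable from 2194ef1: {2194ef1}.
In 8972d11's history but not 2194ef1's: {64413d0, 68e4889, 804986b, 8972d11, 9d6b4c4, bf88157, d336f42} — 7 commits.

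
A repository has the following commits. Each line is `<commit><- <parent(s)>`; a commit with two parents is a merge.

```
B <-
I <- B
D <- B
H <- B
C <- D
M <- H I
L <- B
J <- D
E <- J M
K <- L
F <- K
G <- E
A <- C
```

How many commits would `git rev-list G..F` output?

3

Reachable from F: {B, F, K, L}.
Reachable from G: {B, D, E, G, H, I, J, M}.
In F's history but not G's: {F, K, L} — 3 commits.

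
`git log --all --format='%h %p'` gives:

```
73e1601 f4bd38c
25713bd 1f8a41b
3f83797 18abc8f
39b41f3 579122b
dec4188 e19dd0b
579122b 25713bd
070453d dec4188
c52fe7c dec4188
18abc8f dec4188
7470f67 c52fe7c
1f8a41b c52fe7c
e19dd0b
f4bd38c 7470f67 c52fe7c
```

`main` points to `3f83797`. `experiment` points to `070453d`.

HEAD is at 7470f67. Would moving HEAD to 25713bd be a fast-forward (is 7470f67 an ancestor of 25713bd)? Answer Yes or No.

A fast-forward from 7470f67 to 25713bd is possible iff 7470f67 is an ancestor of 25713bd.
Ancestors of 25713bd: {1f8a41b, 25713bd, c52fe7c, dec4188, e19dd0b}.
7470f67 is not among them, so fast-forward is not possible.

No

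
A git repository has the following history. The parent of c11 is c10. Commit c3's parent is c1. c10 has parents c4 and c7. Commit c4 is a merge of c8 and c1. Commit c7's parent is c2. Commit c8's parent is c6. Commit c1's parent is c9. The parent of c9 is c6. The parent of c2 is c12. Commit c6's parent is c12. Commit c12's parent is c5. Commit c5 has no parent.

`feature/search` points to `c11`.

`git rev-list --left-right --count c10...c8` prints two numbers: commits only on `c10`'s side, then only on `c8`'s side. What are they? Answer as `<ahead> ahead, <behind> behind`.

6 ahead, 0 behind

Reachable from c10: {c1, c10, c12, c2, c4, c5, c6, c7, c8, c9}.
Reachable from c8: {c12, c5, c6, c8}.
Only in c10's history (ahead): {c1, c10, c2, c4, c7, c9} — 6.
Only in c8's history (behind): {} — 0.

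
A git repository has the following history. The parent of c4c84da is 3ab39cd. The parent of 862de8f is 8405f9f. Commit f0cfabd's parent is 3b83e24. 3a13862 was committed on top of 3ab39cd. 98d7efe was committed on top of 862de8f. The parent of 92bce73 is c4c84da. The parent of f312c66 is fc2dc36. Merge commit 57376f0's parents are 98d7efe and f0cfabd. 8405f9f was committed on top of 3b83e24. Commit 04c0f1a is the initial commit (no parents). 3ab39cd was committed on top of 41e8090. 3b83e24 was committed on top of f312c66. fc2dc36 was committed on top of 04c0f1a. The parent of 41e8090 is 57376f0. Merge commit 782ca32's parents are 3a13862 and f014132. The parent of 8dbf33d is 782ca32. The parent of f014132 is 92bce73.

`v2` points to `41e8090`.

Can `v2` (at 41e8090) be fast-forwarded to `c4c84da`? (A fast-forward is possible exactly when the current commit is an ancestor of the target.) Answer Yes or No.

Yes

A fast-forward from 41e8090 to c4c84da is possible iff 41e8090 is an ancestor of c4c84da.
Ancestors of c4c84da: {04c0f1a, 3ab39cd, 3b83e24, 41e8090, 57376f0, 8405f9f, 862de8f, 98d7efe, c4c84da, f0cfabd, f312c66, fc2dc36}.
41e8090 is among them, so fast-forward is possible.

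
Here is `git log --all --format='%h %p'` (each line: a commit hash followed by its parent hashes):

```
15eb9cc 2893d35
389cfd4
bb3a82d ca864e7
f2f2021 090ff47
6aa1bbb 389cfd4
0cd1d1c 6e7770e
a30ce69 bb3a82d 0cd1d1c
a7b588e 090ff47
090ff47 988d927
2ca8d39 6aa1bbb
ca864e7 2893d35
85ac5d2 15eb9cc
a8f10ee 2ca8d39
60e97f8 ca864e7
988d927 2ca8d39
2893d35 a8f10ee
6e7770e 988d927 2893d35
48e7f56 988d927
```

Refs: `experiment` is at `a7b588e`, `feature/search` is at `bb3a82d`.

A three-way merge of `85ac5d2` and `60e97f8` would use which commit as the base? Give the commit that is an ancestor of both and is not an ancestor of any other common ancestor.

Ancestors of 85ac5d2: {15eb9cc, 2893d35, 2ca8d39, 389cfd4, 6aa1bbb, 85ac5d2, a8f10ee}.
Ancestors of 60e97f8: {2893d35, 2ca8d39, 389cfd4, 60e97f8, 6aa1bbb, a8f10ee, ca864e7}.
Common ancestors: {2893d35, 2ca8d39, 389cfd4, 6aa1bbb, a8f10ee}.
Among these, 2893d35 is not an ancestor of any other common ancestor — it is the merge base.

2893d35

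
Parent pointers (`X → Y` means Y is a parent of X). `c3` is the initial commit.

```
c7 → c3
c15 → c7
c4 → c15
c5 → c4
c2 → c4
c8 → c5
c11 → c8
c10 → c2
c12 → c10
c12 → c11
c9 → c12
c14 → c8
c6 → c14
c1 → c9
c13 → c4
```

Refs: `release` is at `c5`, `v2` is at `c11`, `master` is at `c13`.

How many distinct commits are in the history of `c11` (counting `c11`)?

Walking parent pointers from c11: reachable set = {c11, c15, c3, c4, c5, c7, c8}.
That is 7 commits.

7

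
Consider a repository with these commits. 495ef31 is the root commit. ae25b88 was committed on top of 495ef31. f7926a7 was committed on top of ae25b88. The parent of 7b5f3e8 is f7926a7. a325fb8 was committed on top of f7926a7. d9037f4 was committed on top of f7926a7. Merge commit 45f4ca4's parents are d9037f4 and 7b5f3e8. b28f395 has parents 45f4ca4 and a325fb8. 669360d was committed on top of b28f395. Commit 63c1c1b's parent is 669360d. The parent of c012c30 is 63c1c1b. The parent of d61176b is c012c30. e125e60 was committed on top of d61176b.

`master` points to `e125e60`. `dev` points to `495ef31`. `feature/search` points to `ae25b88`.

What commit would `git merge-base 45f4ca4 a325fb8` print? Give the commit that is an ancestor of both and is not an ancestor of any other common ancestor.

f7926a7

Ancestors of 45f4ca4: {45f4ca4, 495ef31, 7b5f3e8, ae25b88, d9037f4, f7926a7}.
Ancestors of a325fb8: {495ef31, a325fb8, ae25b88, f7926a7}.
Common ancestors: {495ef31, ae25b88, f7926a7}.
Among these, f7926a7 is not an ancestor of any other common ancestor — it is the merge base.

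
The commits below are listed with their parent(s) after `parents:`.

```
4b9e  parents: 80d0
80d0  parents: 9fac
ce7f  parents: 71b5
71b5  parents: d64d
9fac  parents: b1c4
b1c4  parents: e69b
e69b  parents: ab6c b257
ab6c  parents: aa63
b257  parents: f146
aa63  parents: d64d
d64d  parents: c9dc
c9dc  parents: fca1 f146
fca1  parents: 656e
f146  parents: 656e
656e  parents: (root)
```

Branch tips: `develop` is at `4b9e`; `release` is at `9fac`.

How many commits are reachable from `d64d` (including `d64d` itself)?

5

Walking parent pointers from d64d: reachable set = {656e, c9dc, d64d, f146, fca1}.
That is 5 commits.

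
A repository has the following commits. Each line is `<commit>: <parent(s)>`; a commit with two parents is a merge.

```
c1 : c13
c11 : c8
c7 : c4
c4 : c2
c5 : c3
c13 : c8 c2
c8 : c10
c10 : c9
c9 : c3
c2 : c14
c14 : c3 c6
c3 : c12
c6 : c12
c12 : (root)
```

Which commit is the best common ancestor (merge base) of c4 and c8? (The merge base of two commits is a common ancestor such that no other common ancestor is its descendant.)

Ancestors of c4: {c12, c14, c2, c3, c4, c6}.
Ancestors of c8: {c10, c12, c3, c8, c9}.
Common ancestors: {c12, c3}.
Among these, c3 is not an ancestor of any other common ancestor — it is the merge base.

c3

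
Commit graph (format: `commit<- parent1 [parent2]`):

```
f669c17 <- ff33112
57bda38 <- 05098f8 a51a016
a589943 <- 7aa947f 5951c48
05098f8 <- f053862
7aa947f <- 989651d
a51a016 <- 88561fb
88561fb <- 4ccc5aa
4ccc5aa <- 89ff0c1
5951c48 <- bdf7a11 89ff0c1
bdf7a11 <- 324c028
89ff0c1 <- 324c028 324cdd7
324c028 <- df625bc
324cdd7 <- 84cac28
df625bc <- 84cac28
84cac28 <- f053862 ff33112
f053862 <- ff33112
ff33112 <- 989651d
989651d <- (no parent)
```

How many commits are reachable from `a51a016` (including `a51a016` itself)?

11

Walking parent pointers from a51a016: reachable set = {324c028, 324cdd7, 4ccc5aa, 84cac28, 88561fb, 89ff0c1, 989651d, a51a016, df625bc, f053862, ff33112}.
That is 11 commits.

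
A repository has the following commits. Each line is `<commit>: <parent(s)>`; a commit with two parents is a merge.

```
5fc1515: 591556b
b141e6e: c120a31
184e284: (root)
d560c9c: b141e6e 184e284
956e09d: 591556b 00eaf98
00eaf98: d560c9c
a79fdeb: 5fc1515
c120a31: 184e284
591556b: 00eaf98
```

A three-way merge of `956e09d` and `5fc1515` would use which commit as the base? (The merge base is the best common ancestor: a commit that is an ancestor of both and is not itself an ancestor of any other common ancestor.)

591556b

Ancestors of 956e09d: {00eaf98, 184e284, 591556b, 956e09d, b141e6e, c120a31, d560c9c}.
Ancestors of 5fc1515: {00eaf98, 184e284, 591556b, 5fc1515, b141e6e, c120a31, d560c9c}.
Common ancestors: {00eaf98, 184e284, 591556b, b141e6e, c120a31, d560c9c}.
Among these, 591556b is not an ancestor of any other common ancestor — it is the merge base.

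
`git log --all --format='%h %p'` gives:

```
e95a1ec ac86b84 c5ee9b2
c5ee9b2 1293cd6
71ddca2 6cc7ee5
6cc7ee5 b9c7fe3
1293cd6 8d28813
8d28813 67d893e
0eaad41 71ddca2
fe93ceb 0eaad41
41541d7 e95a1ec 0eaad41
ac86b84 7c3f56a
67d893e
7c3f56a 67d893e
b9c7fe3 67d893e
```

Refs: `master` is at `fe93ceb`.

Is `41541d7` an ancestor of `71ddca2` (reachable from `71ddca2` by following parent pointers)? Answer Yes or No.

No

Ancestors of 71ddca2: {67d893e, 6cc7ee5, 71ddca2, b9c7fe3}.
41541d7 is not in that set, so it is not an ancestor of 71ddca2.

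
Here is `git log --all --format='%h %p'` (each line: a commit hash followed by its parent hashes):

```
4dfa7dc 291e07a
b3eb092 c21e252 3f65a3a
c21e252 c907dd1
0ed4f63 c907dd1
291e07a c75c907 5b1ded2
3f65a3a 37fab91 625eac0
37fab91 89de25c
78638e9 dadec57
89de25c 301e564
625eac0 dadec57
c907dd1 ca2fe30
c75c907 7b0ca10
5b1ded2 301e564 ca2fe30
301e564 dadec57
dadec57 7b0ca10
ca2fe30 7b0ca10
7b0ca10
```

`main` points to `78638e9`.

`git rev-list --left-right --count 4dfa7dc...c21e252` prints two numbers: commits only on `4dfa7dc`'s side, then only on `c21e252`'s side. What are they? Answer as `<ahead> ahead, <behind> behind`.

6 ahead, 2 behind

Reachable from 4dfa7dc: {291e07a, 301e564, 4dfa7dc, 5b1ded2, 7b0ca10, c75c907, ca2fe30, dadec57}.
Reachable from c21e252: {7b0ca10, c21e252, c907dd1, ca2fe30}.
Only in 4dfa7dc's history (ahead): {291e07a, 301e564, 4dfa7dc, 5b1ded2, c75c907, dadec57} — 6.
Only in c21e252's history (behind): {c21e252, c907dd1} — 2.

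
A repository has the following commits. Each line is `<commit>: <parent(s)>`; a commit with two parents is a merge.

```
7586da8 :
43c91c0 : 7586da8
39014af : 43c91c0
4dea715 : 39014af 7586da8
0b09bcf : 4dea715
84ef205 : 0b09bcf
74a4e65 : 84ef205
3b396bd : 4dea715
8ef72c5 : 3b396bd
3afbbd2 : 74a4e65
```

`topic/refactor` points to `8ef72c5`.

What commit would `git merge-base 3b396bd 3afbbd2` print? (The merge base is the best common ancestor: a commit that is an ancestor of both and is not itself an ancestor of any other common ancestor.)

4dea715

Ancestors of 3b396bd: {39014af, 3b396bd, 43c91c0, 4dea715, 7586da8}.
Ancestors of 3afbbd2: {0b09bcf, 39014af, 3afbbd2, 43c91c0, 4dea715, 74a4e65, 7586da8, 84ef205}.
Common ancestors: {39014af, 43c91c0, 4dea715, 7586da8}.
Among these, 4dea715 is not an ancestor of any other common ancestor — it is the merge base.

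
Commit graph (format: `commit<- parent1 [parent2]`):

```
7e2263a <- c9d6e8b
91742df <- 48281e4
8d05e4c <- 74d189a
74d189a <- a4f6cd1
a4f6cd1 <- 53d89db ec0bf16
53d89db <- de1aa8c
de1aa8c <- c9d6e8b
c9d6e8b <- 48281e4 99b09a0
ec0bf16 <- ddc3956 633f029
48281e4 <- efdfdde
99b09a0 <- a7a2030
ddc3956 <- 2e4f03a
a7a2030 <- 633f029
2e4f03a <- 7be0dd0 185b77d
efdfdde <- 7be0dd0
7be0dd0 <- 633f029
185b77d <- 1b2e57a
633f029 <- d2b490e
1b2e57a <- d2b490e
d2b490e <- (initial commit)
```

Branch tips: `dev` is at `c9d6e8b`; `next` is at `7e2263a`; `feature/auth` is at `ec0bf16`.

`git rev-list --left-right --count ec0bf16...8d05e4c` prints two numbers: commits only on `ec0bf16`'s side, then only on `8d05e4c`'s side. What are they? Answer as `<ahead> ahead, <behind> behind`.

0 ahead, 10 behind

Reachable from ec0bf16: {185b77d, 1b2e57a, 2e4f03a, 633f029, 7be0dd0, d2b490e, ddc3956, ec0bf16}.
Reachable from 8d05e4c: {185b77d, 1b2e57a, 2e4f03a, 48281e4, 53d89db, 633f029, 74d189a, 7be0dd0, 8d05e4c, 99b09a0, a4f6cd1, a7a2030, c9d6e8b, d2b490e, ddc3956, de1aa8c, ec0bf16, efdfdde}.
Only in ec0bf16's history (ahead): {} — 0.
Only in 8d05e4c's history (behind): {48281e4, 53d89db, 74d189a, 8d05e4c, 99b09a0, a4f6cd1, a7a2030, c9d6e8b, de1aa8c, efdfdde} — 10.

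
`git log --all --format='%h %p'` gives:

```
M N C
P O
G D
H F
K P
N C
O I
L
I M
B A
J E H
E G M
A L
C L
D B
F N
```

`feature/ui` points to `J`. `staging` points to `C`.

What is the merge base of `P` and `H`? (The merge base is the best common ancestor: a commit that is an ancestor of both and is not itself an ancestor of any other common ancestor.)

Ancestors of P: {C, I, L, M, N, O, P}.
Ancestors of H: {C, F, H, L, N}.
Common ancestors: {C, L, N}.
Among these, N is not an ancestor of any other common ancestor — it is the merge base.

N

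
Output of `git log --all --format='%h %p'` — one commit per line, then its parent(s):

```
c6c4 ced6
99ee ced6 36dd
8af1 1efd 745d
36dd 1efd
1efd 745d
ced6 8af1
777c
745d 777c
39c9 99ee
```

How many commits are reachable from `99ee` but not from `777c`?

Reachable from 99ee: {1efd, 36dd, 745d, 777c, 8af1, 99ee, ced6}.
Reachable from 777c: {777c}.
In 99ee's history but not 777c's: {1efd, 36dd, 745d, 8af1, 99ee, ced6} — 6 commits.

6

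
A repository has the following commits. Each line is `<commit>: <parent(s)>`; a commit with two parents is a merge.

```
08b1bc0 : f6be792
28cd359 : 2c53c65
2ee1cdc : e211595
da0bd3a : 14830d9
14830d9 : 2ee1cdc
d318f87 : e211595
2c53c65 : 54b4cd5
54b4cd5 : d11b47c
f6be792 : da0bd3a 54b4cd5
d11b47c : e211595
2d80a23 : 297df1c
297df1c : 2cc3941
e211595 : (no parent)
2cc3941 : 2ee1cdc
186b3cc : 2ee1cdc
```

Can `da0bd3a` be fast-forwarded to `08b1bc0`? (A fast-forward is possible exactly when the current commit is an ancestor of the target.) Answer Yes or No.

Yes

A fast-forward from da0bd3a to 08b1bc0 is possible iff da0bd3a is an ancestor of 08b1bc0.
Ancestors of 08b1bc0: {08b1bc0, 14830d9, 2ee1cdc, 54b4cd5, d11b47c, da0bd3a, e211595, f6be792}.
da0bd3a is among them, so fast-forward is possible.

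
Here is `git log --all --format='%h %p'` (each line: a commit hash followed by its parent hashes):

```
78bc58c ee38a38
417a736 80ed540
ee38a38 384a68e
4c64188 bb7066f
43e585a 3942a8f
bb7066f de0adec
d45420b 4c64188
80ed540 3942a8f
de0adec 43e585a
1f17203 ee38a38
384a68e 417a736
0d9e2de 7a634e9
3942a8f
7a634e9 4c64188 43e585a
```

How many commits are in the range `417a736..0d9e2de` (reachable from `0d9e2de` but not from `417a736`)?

Reachable from 0d9e2de: {0d9e2de, 3942a8f, 43e585a, 4c64188, 7a634e9, bb7066f, de0adec}.
Reachable from 417a736: {3942a8f, 417a736, 80ed540}.
In 0d9e2de's history but not 417a736's: {0d9e2de, 43e585a, 4c64188, 7a634e9, bb7066f, de0adec} — 6 commits.

6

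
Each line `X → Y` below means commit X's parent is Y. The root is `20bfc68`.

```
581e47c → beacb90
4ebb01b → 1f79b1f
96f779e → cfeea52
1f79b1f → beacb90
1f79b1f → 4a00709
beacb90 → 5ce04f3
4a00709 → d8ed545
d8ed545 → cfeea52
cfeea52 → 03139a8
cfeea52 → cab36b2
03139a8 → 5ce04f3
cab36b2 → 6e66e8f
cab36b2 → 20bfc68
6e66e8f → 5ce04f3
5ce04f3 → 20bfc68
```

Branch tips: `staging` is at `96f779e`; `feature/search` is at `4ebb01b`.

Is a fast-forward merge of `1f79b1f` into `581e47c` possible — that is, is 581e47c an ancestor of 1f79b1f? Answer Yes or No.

A fast-forward from 581e47c to 1f79b1f is possible iff 581e47c is an ancestor of 1f79b1f.
Ancestors of 1f79b1f: {03139a8, 1f79b1f, 20bfc68, 4a00709, 5ce04f3, 6e66e8f, beacb90, cab36b2, cfeea52, d8ed545}.
581e47c is not among them, so fast-forward is not possible.

No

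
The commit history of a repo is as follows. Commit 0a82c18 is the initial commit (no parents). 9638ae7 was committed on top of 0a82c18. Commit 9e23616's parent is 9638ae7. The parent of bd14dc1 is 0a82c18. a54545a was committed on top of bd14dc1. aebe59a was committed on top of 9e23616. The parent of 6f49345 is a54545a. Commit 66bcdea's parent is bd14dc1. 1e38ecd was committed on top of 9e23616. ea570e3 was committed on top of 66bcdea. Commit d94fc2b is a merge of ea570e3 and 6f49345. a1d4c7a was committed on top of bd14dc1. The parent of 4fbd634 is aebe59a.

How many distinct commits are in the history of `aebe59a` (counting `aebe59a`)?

4

Walking parent pointers from aebe59a: reachable set = {0a82c18, 9638ae7, 9e23616, aebe59a}.
That is 4 commits.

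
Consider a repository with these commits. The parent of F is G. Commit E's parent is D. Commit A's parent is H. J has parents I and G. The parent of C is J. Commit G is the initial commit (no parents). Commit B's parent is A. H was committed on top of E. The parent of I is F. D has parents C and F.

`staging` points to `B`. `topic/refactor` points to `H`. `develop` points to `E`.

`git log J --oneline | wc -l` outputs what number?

4

Walking parent pointers from J: reachable set = {F, G, I, J}.
That is 4 commits.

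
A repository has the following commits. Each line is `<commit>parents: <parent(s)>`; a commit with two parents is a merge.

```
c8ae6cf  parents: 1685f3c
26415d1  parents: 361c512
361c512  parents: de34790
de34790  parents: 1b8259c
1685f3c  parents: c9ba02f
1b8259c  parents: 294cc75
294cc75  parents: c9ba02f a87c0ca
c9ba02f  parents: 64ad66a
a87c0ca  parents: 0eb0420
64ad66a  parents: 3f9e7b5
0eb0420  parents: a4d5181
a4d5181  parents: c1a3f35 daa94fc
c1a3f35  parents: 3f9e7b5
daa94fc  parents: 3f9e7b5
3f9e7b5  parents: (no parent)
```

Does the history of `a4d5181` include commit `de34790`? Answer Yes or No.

No

Ancestors of a4d5181: {3f9e7b5, a4d5181, c1a3f35, daa94fc}.
de34790 is not in that set, so it is not an ancestor of a4d5181.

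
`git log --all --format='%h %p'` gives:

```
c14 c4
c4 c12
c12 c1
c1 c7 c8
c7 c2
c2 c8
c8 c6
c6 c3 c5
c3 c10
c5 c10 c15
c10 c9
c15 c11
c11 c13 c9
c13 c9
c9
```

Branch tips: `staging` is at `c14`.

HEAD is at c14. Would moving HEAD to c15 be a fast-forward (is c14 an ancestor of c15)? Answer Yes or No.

No

A fast-forward from c14 to c15 is possible iff c14 is an ancestor of c15.
Ancestors of c15: {c11, c13, c15, c9}.
c14 is not among them, so fast-forward is not possible.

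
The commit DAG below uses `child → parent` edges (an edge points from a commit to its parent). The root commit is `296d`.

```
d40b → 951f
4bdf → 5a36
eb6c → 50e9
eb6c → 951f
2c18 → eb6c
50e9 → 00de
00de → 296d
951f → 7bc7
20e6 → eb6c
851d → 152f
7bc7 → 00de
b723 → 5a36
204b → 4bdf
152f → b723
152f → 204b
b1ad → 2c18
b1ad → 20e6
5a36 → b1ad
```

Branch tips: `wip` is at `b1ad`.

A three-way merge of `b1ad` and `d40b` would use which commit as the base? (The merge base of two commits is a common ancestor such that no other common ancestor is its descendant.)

951f

Ancestors of b1ad: {00de, 20e6, 296d, 2c18, 50e9, 7bc7, 951f, b1ad, eb6c}.
Ancestors of d40b: {00de, 296d, 7bc7, 951f, d40b}.
Common ancestors: {00de, 296d, 7bc7, 951f}.
Among these, 951f is not an ancestor of any other common ancestor — it is the merge base.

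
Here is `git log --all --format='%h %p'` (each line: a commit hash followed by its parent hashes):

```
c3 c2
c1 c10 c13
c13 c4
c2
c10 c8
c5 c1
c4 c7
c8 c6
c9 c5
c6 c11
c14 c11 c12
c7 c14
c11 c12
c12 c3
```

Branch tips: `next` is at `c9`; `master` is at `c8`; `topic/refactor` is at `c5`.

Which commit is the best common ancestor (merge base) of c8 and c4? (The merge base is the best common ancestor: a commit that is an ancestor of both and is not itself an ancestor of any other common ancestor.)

c11

Ancestors of c8: {c11, c12, c2, c3, c6, c8}.
Ancestors of c4: {c11, c12, c14, c2, c3, c4, c7}.
Common ancestors: {c11, c12, c2, c3}.
Among these, c11 is not an ancestor of any other common ancestor — it is the merge base.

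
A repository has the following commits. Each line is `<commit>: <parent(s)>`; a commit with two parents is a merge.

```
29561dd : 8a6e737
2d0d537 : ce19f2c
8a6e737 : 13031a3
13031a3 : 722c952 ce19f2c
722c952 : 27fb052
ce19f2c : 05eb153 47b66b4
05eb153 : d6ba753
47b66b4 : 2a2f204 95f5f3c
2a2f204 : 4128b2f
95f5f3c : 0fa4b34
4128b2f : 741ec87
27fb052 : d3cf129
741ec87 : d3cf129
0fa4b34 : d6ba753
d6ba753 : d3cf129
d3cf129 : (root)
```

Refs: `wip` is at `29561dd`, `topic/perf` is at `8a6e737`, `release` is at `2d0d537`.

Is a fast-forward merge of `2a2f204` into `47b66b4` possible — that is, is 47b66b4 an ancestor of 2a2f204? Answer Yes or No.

A fast-forward from 47b66b4 to 2a2f204 is possible iff 47b66b4 is an ancestor of 2a2f204.
Ancestors of 2a2f204: {2a2f204, 4128b2f, 741ec87, d3cf129}.
47b66b4 is not among them, so fast-forward is not possible.

No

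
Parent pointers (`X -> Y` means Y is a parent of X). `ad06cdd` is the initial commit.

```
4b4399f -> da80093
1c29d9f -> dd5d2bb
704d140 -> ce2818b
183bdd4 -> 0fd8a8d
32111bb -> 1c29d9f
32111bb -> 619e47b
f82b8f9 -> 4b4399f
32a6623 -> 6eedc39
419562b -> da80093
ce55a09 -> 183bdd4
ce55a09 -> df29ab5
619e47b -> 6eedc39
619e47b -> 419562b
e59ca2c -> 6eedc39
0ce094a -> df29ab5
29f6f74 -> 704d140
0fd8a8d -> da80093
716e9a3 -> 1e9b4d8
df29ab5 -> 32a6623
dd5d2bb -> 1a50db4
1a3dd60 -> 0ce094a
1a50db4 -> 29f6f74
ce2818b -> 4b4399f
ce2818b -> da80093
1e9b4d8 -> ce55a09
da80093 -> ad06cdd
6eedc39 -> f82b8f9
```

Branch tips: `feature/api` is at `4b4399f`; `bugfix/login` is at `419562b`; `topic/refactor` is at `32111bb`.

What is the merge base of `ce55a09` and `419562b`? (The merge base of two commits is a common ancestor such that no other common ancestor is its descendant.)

da80093

Ancestors of ce55a09: {0fd8a8d, 183bdd4, 32a6623, 4b4399f, 6eedc39, ad06cdd, ce55a09, da80093, df29ab5, f82b8f9}.
Ancestors of 419562b: {419562b, ad06cdd, da80093}.
Common ancestors: {ad06cdd, da80093}.
Among these, da80093 is not an ancestor of any other common ancestor — it is the merge base.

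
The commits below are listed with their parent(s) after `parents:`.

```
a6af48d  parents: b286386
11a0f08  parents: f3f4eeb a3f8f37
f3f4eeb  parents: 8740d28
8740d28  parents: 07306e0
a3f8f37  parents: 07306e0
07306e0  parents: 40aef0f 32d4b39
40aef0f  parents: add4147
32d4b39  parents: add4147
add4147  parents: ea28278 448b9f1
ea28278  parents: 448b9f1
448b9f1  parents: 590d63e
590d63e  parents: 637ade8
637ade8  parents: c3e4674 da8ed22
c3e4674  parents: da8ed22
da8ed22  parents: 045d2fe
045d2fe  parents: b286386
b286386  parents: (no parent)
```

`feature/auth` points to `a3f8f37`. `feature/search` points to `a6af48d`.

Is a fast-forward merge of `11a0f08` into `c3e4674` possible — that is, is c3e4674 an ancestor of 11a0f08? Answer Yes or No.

A fast-forward from c3e4674 to 11a0f08 is possible iff c3e4674 is an ancestor of 11a0f08.
Ancestors of 11a0f08: {045d2fe, 07306e0, 11a0f08, 32d4b39, 40aef0f, 448b9f1, 590d63e, 637ade8, 8740d28, a3f8f37, add4147, b286386, c3e4674, da8ed22, ea28278, f3f4eeb}.
c3e4674 is among them, so fast-forward is possible.

Yes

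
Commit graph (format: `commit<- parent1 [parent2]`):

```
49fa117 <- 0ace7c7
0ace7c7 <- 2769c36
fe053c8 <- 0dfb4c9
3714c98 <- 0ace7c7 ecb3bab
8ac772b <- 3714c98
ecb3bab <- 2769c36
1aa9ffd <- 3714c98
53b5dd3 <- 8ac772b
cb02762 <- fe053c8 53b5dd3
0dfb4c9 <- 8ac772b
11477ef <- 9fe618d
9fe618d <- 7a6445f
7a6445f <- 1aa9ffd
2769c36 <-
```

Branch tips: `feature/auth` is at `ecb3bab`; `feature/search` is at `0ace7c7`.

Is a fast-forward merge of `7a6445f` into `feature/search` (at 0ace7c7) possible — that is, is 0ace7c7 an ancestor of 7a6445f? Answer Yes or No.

A fast-forward from 0ace7c7 to 7a6445f is possible iff 0ace7c7 is an ancestor of 7a6445f.
Ancestors of 7a6445f: {0ace7c7, 1aa9ffd, 2769c36, 3714c98, 7a6445f, ecb3bab}.
0ace7c7 is among them, so fast-forward is possible.

Yes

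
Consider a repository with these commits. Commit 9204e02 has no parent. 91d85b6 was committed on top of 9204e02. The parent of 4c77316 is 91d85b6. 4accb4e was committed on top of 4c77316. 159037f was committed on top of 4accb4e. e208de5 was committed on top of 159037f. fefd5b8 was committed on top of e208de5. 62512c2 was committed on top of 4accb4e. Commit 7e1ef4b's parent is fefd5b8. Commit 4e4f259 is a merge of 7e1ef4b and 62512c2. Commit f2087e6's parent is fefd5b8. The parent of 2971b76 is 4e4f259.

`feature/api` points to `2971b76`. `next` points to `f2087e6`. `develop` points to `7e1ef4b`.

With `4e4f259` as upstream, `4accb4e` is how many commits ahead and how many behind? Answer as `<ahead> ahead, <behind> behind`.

Reachable from 4accb4e: {4accb4e, 4c77316, 91d85b6, 9204e02}.
Reachable from 4e4f259: {159037f, 4accb4e, 4c77316, 4e4f259, 62512c2, 7e1ef4b, 91d85b6, 9204e02, e208de5, fefd5b8}.
Only in 4accb4e's history (ahead): {} — 0.
Only in 4e4f259's history (behind): {159037f, 4e4f259, 62512c2, 7e1ef4b, e208de5, fefd5b8} — 6.

0 ahead, 6 behind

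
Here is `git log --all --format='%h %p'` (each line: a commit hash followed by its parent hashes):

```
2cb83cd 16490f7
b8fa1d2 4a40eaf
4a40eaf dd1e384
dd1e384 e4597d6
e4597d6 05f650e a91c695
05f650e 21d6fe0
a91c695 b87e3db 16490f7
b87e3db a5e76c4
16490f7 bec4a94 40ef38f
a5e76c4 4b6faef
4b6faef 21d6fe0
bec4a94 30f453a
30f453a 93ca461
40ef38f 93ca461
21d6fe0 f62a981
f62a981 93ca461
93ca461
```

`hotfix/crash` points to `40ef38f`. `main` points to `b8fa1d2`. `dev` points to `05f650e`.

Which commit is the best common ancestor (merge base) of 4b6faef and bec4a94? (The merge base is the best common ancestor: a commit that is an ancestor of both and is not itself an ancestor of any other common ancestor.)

93ca461

Ancestors of 4b6faef: {21d6fe0, 4b6faef, 93ca461, f62a981}.
Ancestors of bec4a94: {30f453a, 93ca461, bec4a94}.
Common ancestors: {93ca461}.
The only common ancestor is 93ca461, so it is the merge base.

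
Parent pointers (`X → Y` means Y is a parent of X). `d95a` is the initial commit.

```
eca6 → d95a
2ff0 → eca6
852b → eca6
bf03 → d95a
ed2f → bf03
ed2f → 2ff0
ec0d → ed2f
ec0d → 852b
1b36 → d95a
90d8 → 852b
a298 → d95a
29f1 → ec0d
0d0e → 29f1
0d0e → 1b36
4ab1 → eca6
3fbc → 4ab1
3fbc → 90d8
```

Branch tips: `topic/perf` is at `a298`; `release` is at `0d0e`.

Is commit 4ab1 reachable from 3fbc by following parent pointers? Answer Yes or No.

Ancestors of 3fbc (commits reachable by following parents): {3fbc, 4ab1, 852b, 90d8, d95a, eca6}.
4ab1 is in that set, so it is an ancestor of 3fbc.

Yes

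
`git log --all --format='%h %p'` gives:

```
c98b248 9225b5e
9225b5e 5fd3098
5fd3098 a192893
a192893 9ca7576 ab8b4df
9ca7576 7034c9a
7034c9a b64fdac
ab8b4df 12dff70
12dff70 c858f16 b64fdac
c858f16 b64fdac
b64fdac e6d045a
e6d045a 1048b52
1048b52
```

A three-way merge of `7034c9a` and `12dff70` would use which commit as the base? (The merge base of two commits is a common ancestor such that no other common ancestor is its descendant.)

b64fdac

Ancestors of 7034c9a: {1048b52, 7034c9a, b64fdac, e6d045a}.
Ancestors of 12dff70: {1048b52, 12dff70, b64fdac, c858f16, e6d045a}.
Common ancestors: {1048b52, b64fdac, e6d045a}.
Among these, b64fdac is not an ancestor of any other common ancestor — it is the merge base.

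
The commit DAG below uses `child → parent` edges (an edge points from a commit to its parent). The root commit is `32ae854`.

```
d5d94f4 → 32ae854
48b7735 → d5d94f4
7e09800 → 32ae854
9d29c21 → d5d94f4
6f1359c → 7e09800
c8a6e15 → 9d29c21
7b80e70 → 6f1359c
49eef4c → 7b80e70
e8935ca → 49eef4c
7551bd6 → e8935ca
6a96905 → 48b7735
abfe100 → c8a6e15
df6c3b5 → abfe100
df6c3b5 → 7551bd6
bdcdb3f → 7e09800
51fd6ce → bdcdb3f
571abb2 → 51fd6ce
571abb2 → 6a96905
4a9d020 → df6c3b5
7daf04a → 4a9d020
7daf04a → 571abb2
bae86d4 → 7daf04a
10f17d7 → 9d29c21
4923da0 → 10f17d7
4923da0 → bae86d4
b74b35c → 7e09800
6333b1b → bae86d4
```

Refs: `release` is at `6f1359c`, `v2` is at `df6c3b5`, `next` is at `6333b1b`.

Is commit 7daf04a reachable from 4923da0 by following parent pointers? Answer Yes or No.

Yes

Ancestors of 4923da0 (commits reachable by following parents): {10f17d7, 32ae854, 48b7735, 4923da0, 49eef4c, 4a9d020, 51fd6ce, 571abb2, 6a96905, 6f1359c, 7551bd6, 7b80e70, 7daf04a, 7e09800, 9d29c21, abfe100, bae86d4, bdcdb3f, c8a6e15, d5d94f4, df6c3b5, e8935ca}.
7daf04a is in that set, so it is an ancestor of 4923da0.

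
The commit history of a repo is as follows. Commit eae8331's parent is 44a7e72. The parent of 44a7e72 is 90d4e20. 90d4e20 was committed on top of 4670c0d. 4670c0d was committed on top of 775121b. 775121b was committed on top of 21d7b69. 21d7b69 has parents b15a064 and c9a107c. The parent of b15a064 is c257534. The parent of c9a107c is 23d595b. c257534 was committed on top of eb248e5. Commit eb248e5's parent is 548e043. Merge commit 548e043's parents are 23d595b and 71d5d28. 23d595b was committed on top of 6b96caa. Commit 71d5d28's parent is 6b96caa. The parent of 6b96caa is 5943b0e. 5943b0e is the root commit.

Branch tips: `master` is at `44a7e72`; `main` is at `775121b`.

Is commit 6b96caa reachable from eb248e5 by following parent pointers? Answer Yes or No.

Yes

Ancestors of eb248e5 (commits reachable by following parents): {23d595b, 548e043, 5943b0e, 6b96caa, 71d5d28, eb248e5}.
6b96caa is in that set, so it is an ancestor of eb248e5.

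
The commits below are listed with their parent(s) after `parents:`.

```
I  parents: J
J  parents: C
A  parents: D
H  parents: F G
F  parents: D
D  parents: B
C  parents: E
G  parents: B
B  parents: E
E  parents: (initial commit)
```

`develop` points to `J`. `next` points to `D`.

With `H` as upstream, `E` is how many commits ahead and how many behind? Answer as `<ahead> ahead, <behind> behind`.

Reachable from E: {E}.
Reachable from H: {B, D, E, F, G, H}.
Only in E's history (ahead): {} — 0.
Only in H's history (behind): {B, D, F, G, H} — 5.

0 ahead, 5 behind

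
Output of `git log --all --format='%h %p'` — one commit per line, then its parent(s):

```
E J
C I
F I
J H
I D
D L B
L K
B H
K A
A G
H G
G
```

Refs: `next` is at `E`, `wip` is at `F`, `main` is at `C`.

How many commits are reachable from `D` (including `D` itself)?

7

Walking parent pointers from D: reachable set = {A, B, D, G, H, K, L}.
That is 7 commits.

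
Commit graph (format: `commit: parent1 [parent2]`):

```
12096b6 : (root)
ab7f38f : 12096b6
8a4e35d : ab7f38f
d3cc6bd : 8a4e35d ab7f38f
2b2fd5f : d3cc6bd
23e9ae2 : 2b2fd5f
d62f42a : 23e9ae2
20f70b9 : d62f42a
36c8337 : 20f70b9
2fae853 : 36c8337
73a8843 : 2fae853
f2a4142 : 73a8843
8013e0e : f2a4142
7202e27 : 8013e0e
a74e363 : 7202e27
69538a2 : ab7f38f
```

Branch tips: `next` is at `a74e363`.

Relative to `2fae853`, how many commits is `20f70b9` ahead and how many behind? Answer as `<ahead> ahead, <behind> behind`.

Reachable from 20f70b9: {12096b6, 20f70b9, 23e9ae2, 2b2fd5f, 8a4e35d, ab7f38f, d3cc6bd, d62f42a}.
Reachable from 2fae853: {12096b6, 20f70b9, 23e9ae2, 2b2fd5f, 2fae853, 36c8337, 8a4e35d, ab7f38f, d3cc6bd, d62f42a}.
Only in 20f70b9's history (ahead): {} — 0.
Only in 2fae853's history (behind): {2fae853, 36c8337} — 2.

0 ahead, 2 behind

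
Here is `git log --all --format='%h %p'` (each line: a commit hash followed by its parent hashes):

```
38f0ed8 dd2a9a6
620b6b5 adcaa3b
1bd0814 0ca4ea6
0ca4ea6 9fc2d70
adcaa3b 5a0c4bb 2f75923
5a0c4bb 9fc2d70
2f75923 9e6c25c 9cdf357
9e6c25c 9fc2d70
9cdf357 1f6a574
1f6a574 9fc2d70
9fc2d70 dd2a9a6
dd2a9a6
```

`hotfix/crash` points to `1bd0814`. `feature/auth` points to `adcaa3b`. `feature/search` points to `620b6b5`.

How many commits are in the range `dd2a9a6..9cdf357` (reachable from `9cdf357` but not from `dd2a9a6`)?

Reachable from 9cdf357: {1f6a574, 9cdf357, 9fc2d70, dd2a9a6}.
Reachable from dd2a9a6: {dd2a9a6}.
In 9cdf357's history but not dd2a9a6's: {1f6a574, 9cdf357, 9fc2d70} — 3 commits.

3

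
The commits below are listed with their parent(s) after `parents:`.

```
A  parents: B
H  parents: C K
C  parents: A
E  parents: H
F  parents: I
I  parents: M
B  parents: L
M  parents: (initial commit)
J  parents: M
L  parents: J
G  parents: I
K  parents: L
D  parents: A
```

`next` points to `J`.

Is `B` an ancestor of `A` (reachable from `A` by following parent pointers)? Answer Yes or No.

Yes

Ancestors of A (commits reachable by following parents): {A, B, J, L, M}.
B is in that set, so it is an ancestor of A.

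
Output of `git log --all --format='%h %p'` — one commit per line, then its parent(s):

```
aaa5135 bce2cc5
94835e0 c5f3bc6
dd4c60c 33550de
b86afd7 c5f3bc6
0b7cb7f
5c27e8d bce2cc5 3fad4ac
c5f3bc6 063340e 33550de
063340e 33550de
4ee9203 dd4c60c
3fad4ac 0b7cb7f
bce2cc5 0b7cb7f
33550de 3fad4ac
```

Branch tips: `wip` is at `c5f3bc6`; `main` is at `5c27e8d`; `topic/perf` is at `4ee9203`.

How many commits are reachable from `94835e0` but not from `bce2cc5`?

Reachable from 94835e0: {063340e, 0b7cb7f, 33550de, 3fad4ac, 94835e0, c5f3bc6}.
Reachable from bce2cc5: {0b7cb7f, bce2cc5}.
In 94835e0's history but not bce2cc5's: {063340e, 33550de, 3fad4ac, 94835e0, c5f3bc6} — 5 commits.

5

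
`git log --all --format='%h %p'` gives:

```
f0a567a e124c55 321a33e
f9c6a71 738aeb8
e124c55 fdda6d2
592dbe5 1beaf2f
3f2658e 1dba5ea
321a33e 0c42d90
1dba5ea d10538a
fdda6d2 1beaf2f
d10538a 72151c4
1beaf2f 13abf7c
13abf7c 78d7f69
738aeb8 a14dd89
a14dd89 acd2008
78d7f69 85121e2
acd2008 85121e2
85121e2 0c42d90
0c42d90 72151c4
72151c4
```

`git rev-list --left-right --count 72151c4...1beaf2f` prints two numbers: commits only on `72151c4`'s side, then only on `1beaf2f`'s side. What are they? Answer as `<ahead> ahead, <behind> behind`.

0 ahead, 5 behind

Reachable from 72151c4: {72151c4}.
Reachable from 1beaf2f: {0c42d90, 13abf7c, 1beaf2f, 72151c4, 78d7f69, 85121e2}.
Only in 72151c4's history (ahead): {} — 0.
Only in 1beaf2f's history (behind): {0c42d90, 13abf7c, 1beaf2f, 78d7f69, 85121e2} — 5.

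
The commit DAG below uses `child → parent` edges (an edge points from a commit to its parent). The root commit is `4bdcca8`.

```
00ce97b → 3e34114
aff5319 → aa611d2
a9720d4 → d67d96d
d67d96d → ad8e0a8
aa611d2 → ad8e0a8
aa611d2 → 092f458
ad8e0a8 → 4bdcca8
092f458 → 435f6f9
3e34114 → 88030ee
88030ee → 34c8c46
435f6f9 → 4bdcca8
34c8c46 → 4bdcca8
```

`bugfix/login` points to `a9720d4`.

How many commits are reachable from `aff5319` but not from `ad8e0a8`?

Reachable from aff5319: {092f458, 435f6f9, 4bdcca8, aa611d2, ad8e0a8, aff5319}.
Reachable from ad8e0a8: {4bdcca8, ad8e0a8}.
In aff5319's history but not ad8e0a8's: {092f458, 435f6f9, aa611d2, aff5319} — 4 commits.

4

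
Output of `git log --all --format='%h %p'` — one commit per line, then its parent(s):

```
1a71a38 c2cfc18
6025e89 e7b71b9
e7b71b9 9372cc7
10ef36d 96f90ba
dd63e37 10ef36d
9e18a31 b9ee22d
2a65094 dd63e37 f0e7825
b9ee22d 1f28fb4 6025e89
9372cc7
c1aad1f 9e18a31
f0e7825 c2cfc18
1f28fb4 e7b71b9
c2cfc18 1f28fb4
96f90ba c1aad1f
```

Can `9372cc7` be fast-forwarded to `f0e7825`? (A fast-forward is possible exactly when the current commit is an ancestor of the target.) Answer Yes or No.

Yes

A fast-forward from 9372cc7 to f0e7825 is possible iff 9372cc7 is an ancestor of f0e7825.
Ancestors of f0e7825: {1f28fb4, 9372cc7, c2cfc18, e7b71b9, f0e7825}.
9372cc7 is among them, so fast-forward is possible.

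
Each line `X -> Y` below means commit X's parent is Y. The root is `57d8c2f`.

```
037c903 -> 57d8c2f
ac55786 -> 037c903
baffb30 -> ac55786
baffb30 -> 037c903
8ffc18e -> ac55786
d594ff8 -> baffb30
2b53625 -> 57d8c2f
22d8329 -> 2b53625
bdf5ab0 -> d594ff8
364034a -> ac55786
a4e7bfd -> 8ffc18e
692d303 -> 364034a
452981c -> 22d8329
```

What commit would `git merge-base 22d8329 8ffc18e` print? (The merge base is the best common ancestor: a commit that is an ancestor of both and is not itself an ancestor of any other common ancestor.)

57d8c2f

Ancestors of 22d8329: {22d8329, 2b53625, 57d8c2f}.
Ancestors of 8ffc18e: {037c903, 57d8c2f, 8ffc18e, ac55786}.
Common ancestors: {57d8c2f}.
The only common ancestor is 57d8c2f, so it is the merge base.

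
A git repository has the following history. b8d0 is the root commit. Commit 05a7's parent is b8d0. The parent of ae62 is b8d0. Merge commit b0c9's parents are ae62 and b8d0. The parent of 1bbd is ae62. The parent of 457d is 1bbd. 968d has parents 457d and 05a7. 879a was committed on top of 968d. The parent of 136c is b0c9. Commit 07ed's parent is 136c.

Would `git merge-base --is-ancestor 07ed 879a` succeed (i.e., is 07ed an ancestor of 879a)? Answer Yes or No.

Ancestors of 879a: {05a7, 1bbd, 457d, 879a, 968d, ae62, b8d0}.
07ed is not in that set, so it is not an ancestor of 879a.

No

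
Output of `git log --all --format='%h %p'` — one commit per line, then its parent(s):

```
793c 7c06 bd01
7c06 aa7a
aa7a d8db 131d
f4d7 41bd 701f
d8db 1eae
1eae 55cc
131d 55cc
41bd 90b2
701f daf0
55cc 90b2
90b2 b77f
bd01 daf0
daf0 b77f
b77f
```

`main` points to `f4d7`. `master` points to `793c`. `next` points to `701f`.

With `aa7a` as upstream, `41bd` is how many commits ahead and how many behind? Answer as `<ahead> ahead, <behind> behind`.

Reachable from 41bd: {41bd, 90b2, b77f}.
Reachable from aa7a: {131d, 1eae, 55cc, 90b2, aa7a, b77f, d8db}.
Only in 41bd's history (ahead): {41bd} — 1.
Only in aa7a's history (behind): {131d, 1eae, 55cc, aa7a, d8db} — 5.

1 ahead, 5 behind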